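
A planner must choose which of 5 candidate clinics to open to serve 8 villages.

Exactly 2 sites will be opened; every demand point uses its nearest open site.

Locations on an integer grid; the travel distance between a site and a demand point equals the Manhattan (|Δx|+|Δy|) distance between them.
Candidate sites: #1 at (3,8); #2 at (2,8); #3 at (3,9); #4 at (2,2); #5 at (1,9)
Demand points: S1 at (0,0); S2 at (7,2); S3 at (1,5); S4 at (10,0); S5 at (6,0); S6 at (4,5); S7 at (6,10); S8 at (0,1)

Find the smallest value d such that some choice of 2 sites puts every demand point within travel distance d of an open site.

Open {#1, #4}.
  Farthest demand point is S4 at travel distance 10 (to #4); all others are ≤ 10.
With {#2, #4} the worst case is 10.
With {#3, #4} the worst case is 10.
No size-2 selection achieves below 10.

10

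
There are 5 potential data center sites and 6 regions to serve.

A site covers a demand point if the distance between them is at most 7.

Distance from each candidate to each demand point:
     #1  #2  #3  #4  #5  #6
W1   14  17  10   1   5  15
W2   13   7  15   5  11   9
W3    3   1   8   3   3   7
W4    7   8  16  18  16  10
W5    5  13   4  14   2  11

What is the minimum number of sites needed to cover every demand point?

2

Coverage sets (demand points within 7 of each site):
  W1: {#4, #5}
  W2: {#2, #4}
  W3: {#1, #2, #4, #5, #6}
  W4: {#1}
  W5: {#1, #3, #5}
No single site covers all 6 demand points.
But {W3, W5} covers everything, so the minimum is 2.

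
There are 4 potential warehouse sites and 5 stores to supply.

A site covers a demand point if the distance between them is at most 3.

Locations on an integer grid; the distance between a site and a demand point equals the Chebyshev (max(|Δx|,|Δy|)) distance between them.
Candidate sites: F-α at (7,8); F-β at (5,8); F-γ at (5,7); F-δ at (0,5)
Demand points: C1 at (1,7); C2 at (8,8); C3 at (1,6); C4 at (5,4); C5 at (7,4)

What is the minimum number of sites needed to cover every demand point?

Coverage sets (demand points within 3 of each site):
  F-α: {C2}
  F-β: {C2}
  F-γ: {C2, C4, C5}
  F-δ: {C1, C3}
No single site covers all 5 demand points.
But {F-γ, F-δ} covers everything, so the minimum is 2.

2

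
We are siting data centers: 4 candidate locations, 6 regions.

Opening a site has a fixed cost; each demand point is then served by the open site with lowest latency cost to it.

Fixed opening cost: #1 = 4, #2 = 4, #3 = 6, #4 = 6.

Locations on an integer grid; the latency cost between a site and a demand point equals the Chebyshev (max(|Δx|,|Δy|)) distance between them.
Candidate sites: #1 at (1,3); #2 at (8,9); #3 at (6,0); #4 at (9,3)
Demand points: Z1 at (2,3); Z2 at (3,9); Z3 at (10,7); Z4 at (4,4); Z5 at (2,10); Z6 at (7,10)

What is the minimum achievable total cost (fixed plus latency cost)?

Open {#1, #2}: assign each demand point to its cheapest open site.
  Z1→#1 1, Z2→#2 5, Z3→#2 2, Z4→#1 3, Z5→#2 6, Z6→#2 1
  latency cost 18, fixed 8 → total 26.
Compare {#2}: latency cost 25 + fixed 4 = 29.
Compare {#2, #3}: latency cost 22 + fixed 10 = 32.
Compare {#1, #2, #3}: latency cost 18 + fixed 14 = 32.
All other subsets cost ≥ 29. Minimum total cost: 26.

26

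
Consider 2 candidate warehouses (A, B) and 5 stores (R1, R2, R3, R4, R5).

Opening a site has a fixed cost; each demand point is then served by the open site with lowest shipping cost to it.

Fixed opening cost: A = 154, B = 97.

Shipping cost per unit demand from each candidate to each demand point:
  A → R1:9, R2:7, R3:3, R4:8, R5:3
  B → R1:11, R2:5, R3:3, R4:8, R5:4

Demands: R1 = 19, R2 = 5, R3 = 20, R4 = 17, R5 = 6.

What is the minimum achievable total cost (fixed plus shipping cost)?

Open {B}: assign each demand point to its cheapest open site.
  R1→B 19×11=209, R2→B 5×5=25, R3→B 20×3=60, R4→B 17×8=136, R5→B 6×4=24
  shipping cost 454, fixed 97 → total 551.
Compare {A}: shipping cost 420 + fixed 154 = 574.
Compare {A, B}: shipping cost 410 + fixed 251 = 661.

551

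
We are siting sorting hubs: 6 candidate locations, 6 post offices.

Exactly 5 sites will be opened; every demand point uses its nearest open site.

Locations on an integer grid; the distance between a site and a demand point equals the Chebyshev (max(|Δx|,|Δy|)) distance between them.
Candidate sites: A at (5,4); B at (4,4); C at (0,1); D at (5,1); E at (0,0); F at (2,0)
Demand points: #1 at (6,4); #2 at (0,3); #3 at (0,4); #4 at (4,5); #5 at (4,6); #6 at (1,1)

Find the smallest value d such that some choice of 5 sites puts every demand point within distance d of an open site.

Open {A, B, C, D, E}.
  Farthest demand point is #3 at distance 3 (to C); all others are ≤ 3.
With {A, B, C, D, F} the worst case is 3.
With {A, B, C, E, F} the worst case is 3.
No size-5 selection achieves below 3.

3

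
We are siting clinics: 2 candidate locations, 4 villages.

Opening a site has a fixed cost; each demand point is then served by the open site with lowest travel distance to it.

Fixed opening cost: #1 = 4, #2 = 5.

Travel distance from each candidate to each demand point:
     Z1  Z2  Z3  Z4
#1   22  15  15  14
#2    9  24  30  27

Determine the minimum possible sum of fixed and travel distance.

Open {#1, #2}: assign each demand point to its cheapest open site.
  Z1→#2 9, Z2→#1 15, Z3→#1 15, Z4→#1 14
  travel distance 53, fixed 9 → total 62.
Compare {#1}: travel distance 66 + fixed 4 = 70.
Compare {#2}: travel distance 90 + fixed 5 = 95.

62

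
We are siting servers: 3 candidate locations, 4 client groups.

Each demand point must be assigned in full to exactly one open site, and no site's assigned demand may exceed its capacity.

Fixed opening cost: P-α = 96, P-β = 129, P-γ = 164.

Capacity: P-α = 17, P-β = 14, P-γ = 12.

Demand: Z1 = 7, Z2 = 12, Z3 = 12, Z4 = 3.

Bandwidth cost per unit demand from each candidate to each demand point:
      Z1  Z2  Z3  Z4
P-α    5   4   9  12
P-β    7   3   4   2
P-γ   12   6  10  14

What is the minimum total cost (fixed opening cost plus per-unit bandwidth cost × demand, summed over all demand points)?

Open {P-α, P-β, P-γ}; cheapest assignment that respects the capacities:
  P-α (cap 17, load 10): Z1, Z4 — cost 7×5 + 3×12 = 71
  P-β (cap 14, load 12): Z3 — cost 12×4 = 48
  P-γ (cap 12, load 12): Z2 — cost 12×6 = 72
  Shipping 191, fixed 389 → total 580.
  Any other capacity-feasible assignment to {P-α, P-β, P-γ} ships for at least 191.
Total demand is 34 and no other set of sites has combined capacity ≥ 34, so {P-α, P-β, P-γ} is the only feasible choice of open sites. Minimum: 580.

580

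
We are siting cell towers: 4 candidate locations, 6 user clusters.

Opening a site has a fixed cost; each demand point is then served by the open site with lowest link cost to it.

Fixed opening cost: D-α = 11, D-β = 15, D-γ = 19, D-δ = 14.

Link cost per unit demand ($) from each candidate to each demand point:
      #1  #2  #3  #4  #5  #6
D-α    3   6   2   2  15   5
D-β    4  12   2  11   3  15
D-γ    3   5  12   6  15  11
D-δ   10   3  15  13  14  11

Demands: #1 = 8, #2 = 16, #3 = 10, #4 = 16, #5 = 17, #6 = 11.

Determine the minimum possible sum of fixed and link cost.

Open {D-α, D-β, D-δ}: assign each demand point to its cheapest open site.
  #1→D-α 8×3=24, #2→D-δ 16×3=48, #3→D-α 10×2=20, #4→D-α 16×2=32, #5→D-β 17×3=51, #6→D-α 11×5=55
  link cost 230, fixed 40 → total 270.
Compare {D-α, D-β, D-γ, D-δ}: link cost 230 + fixed 59 = 289.
Compare {D-α, D-β}: link cost 278 + fixed 26 = 304.
Compare {D-α, D-β, D-γ}: link cost 262 + fixed 45 = 307.
All other subsets cost ≥ 289. Minimum total cost: 270.

270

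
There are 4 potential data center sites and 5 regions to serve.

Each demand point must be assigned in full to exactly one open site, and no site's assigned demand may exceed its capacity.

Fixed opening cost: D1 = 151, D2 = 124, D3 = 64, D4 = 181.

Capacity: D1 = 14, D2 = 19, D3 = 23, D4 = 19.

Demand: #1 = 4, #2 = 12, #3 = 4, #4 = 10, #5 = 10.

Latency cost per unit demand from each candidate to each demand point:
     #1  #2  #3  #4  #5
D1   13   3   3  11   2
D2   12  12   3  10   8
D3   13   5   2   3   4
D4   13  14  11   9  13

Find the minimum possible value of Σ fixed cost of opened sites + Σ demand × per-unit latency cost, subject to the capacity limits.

Open {D2, D3}; cheapest assignment that respects the capacities:
  D2 (cap 19, load 18): #1, #3, #5 — cost 4×12 + 4×3 + 10×8 = 140
  D3 (cap 23, load 22): #2, #4 — cost 12×5 + 10×3 = 90
  Shipping 230, fixed 188 → total 418.
  Any other capacity-feasible assignment to {D2, D3} ships for at least 230.
Compare {D1, D2, D3}: its best feasible assignment gives total 505.
Compare {D3, D4}: its best feasible assignment gives total 531.
Every other set of open sites that can feasibly serve all demand totals ≥ 505 even under its best assignment. Minimum: 418.

418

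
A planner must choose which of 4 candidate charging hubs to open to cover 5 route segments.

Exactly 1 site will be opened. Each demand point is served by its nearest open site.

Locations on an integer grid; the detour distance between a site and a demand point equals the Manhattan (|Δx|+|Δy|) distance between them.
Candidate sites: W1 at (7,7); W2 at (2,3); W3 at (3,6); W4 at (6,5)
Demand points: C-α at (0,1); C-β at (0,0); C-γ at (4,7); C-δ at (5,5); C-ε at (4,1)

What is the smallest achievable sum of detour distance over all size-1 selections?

24

Open {W2}.
  C-α→W2 4, C-β→W2 5, C-γ→W2 6, C-δ→W2 5, C-ε→W2 4  ⇒ total 24.
Compare {W3}: total 28.
Compare {W4}: total 32.
No size-1 selection does better; minimum is 24.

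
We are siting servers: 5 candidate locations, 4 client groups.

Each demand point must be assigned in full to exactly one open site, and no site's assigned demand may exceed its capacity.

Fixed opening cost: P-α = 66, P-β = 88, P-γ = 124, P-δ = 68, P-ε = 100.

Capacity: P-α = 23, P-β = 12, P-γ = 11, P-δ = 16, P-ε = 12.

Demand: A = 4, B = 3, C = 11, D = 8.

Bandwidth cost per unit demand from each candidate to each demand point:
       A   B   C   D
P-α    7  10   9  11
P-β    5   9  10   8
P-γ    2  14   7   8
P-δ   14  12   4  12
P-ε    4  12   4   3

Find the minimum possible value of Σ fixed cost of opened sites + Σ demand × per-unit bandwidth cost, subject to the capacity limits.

Open {P-δ, P-ε}; cheapest assignment that respects the capacities:
  P-δ (cap 16, load 14): B, C — cost 3×12 + 11×4 = 80
  P-ε (cap 12, load 12): A, D — cost 4×4 + 8×3 = 40
  Shipping 120, fixed 168 → total 288.
  Any other capacity-feasible assignment to {P-δ, P-ε} ships for at least 120.
Compare {P-β, P-δ}: its best feasible assignment gives total 320.
Compare {P-α, P-δ}: its best feasible assignment gives total 324.
Every other set of open sites that can feasibly serve all demand totals ≥ 320 even under its best assignment. Minimum: 288.

288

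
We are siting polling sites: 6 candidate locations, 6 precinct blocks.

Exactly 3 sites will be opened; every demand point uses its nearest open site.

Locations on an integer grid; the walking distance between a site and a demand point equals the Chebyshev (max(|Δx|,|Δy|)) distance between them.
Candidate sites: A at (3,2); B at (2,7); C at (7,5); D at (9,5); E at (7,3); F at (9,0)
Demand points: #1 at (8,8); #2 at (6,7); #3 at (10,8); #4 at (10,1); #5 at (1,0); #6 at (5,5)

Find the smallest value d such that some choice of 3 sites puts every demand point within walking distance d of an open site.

Open {A, C, E}.
  Farthest demand point is #1 at walking distance 3 (to C); all others are ≤ 3.
With {A, C, F} the worst case is 3.
With {A, D, E} the worst case is 3.
No size-3 selection achieves below 3.

3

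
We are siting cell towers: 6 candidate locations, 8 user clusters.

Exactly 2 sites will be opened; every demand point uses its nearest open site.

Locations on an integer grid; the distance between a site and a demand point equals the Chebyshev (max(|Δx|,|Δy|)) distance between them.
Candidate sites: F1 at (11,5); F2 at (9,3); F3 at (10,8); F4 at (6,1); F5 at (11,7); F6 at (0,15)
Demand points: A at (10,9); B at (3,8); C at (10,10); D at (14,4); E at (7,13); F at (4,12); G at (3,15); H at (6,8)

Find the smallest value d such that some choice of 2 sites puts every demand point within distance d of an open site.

7

Open {F1, F3}.
  Farthest demand point is B at distance 7 (to F3); all others are ≤ 7.
With {F1, F6} the worst case is 7.
With {F2, F3} the worst case is 7.
No size-2 selection achieves below 7.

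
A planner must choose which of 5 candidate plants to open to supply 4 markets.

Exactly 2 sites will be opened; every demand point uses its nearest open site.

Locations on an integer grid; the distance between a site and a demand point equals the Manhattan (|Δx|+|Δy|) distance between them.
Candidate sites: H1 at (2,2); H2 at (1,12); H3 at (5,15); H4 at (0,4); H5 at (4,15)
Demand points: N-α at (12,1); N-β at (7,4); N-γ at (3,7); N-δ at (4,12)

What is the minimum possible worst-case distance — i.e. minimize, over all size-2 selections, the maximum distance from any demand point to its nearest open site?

11

Open {H1, H2}.
  Farthest demand point is N-α at distance 11 (to H1); all others are ≤ 11.
With {H1, H3} the worst case is 11.
With {H1, H5} the worst case is 11.
No size-2 selection achieves below 11.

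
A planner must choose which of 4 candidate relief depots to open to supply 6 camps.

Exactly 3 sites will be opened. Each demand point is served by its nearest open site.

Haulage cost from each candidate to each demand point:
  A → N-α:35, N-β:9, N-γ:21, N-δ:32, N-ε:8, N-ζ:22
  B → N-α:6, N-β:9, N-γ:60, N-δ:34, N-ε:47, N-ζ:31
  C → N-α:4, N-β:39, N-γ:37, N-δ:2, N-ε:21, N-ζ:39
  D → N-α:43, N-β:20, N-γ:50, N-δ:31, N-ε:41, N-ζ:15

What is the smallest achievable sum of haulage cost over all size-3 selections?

59

Open {A, C, D}.
  N-α→C 4, N-β→A 9, N-γ→A 21, N-δ→C 2, N-ε→A 8, N-ζ→D 15  ⇒ total 59.
Compare {A, B, C}: total 66.
Compare {B, C, D}: total 88.
No size-3 selection does better; minimum is 59.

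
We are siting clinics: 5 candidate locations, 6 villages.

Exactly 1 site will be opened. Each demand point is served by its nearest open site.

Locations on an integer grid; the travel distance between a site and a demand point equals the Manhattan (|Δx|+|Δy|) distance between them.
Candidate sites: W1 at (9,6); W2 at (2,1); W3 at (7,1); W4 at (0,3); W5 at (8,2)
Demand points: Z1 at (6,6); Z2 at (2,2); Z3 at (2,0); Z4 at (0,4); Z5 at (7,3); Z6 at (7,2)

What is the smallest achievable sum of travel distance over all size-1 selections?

29

Open {W2}.
  Z1→W2 9, Z2→W2 1, Z3→W2 1, Z4→W2 5, Z5→W2 7, Z6→W2 6  ⇒ total 29.
Compare {W3}: total 31.
Compare {W4}: total 33.
No size-1 selection does better; minimum is 29.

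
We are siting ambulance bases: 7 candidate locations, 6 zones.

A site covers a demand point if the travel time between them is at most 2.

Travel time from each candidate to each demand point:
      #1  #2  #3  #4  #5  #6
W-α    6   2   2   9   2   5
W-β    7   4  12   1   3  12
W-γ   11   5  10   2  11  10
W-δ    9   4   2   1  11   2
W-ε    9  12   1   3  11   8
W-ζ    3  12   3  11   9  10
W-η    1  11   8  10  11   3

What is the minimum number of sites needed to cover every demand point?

3

Coverage sets (demand points within 2 of each site):
  W-α: {#2, #3, #5}
  W-β: {#4}
  W-γ: {#4}
  W-δ: {#3, #4, #6}
  W-ε: {#3}
  W-ζ: {}
  W-η: {#1}
No 2 sites suffice: every size-2 union leaves at least one demand point uncovered.
But {W-α, W-δ, W-η} covers everything, so the minimum is 3.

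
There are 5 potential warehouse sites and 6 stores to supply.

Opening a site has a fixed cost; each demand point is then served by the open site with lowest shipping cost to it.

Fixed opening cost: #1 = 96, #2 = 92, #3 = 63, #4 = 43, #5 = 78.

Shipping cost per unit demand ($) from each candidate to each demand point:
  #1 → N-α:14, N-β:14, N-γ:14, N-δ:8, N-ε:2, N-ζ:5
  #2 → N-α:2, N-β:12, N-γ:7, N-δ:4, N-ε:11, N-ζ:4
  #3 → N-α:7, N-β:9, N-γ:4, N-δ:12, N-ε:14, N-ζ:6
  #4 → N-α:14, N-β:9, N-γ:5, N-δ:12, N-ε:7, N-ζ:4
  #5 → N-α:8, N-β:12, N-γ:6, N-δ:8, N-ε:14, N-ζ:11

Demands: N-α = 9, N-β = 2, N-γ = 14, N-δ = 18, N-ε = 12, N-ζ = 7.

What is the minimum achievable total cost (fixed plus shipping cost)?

425

Open {#2, #4}: assign each demand point to its cheapest open site.
  N-α→#2 9×2=18, N-β→#4 2×9=18, N-γ→#4 14×5=70, N-δ→#2 18×4=72, N-ε→#4 12×7=84, N-ζ→#2 7×4=28
  shipping cost 290, fixed 135 → total 425.
Compare {#1, #2}: shipping cost 264 + fixed 188 = 452.
Compare {#1, #2, #4}: shipping cost 230 + fixed 231 = 461.
Compare {#2}: shipping cost 372 + fixed 92 = 464.
All other subsets cost ≥ 452. Minimum total cost: 425.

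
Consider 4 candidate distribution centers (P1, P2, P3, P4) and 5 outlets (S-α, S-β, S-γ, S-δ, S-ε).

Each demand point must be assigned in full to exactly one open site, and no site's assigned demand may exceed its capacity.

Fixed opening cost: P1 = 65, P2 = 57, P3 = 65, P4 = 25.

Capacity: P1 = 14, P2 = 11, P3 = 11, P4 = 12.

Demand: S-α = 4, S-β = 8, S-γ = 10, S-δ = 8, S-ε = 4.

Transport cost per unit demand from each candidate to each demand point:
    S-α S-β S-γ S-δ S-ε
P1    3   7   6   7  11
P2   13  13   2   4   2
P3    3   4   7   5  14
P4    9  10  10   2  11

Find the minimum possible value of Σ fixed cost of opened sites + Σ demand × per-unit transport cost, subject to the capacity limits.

Open {P1, P2, P4}; cheapest assignment that respects the capacities:
  P1 (cap 14, load 12): S-α, S-β — cost 4×3 + 8×7 = 68
  P2 (cap 11, load 10): S-γ — cost 10×2 = 20
  P4 (cap 12, load 12): S-δ, S-ε — cost 8×2 + 4×11 = 60
  Shipping 148, fixed 147 → total 295.
  Any other capacity-feasible assignment to {P1, P2, P4} ships for at least 148.
Compare {P1, P3, P4}: its best feasible assignment gives total 319.
Compare {P1, P2, P3, P4}: its best feasible assignment gives total 336.
Every other set of open sites that can feasibly serve all demand totals ≥ 319 even under its best assignment. Minimum: 295.

295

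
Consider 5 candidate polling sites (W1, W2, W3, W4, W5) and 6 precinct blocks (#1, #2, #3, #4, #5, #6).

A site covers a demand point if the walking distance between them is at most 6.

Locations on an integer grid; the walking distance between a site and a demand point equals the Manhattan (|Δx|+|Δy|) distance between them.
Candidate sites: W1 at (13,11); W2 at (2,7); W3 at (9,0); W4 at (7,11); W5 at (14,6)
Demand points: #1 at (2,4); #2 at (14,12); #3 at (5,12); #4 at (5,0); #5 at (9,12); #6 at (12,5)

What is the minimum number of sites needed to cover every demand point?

Coverage sets (demand points within 6 of each site):
  W1: {#2, #5}
  W2: {#1}
  W3: {#4}
  W4: {#3, #5}
  W5: {#2, #6}
No 3 sites suffice: every size-3 union leaves at least one demand point uncovered.
But {W2, W3, W4, W5} covers everything, so the minimum is 4.

4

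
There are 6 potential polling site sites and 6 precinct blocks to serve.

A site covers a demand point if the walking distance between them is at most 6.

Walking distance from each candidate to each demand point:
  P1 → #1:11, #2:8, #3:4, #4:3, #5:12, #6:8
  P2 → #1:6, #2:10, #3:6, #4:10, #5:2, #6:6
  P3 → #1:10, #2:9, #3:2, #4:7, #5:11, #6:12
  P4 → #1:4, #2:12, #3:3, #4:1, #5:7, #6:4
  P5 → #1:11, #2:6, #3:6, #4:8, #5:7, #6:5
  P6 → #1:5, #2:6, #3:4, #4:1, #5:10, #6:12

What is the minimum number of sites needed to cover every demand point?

2

Coverage sets (demand points within 6 of each site):
  P1: {#3, #4}
  P2: {#1, #3, #5, #6}
  P3: {#3}
  P4: {#1, #3, #4, #6}
  P5: {#2, #3, #6}
  P6: {#1, #2, #3, #4}
No single site covers all 6 demand points.
But {P2, P6} covers everything, so the minimum is 2.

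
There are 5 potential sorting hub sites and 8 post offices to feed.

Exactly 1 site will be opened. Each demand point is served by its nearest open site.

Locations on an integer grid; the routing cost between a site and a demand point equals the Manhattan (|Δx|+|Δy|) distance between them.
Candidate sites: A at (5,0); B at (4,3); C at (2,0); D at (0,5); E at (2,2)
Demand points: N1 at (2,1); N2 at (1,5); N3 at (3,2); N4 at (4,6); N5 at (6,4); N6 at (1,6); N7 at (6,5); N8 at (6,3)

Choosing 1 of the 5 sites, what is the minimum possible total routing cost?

Open {B}.
  N1→B 4, N2→B 5, N3→B 2, N4→B 3, N5→B 3, N6→B 6, N7→B 4, N8→B 2  ⇒ total 29.
Compare {E}: total 35.
Compare {D}: total 41.
No size-1 selection does better; minimum is 29.

29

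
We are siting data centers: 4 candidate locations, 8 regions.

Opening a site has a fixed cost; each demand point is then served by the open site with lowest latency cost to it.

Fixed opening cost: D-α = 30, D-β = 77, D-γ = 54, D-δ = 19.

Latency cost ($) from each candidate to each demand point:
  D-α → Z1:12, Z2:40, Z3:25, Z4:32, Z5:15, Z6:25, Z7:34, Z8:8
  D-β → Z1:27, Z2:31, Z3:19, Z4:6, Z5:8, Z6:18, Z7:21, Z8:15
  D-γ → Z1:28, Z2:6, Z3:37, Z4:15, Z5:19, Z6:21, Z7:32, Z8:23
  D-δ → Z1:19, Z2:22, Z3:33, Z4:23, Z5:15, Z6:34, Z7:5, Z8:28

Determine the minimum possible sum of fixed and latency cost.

Open {D-α, D-δ}: assign each demand point to its cheapest open site.
  Z1→D-α 12, Z2→D-δ 22, Z3→D-α 25, Z4→D-δ 23, Z5→D-α 15, Z6→D-α 25, Z7→D-δ 5, Z8→D-α 8
  latency cost 135, fixed 49 → total 184.
Compare {D-δ}: latency cost 179 + fixed 19 = 198.
Compare {D-β, D-δ}: latency cost 112 + fixed 96 = 208.
Compare {D-γ, D-δ}: latency cost 137 + fixed 73 = 210.
All other subsets cost ≥ 198. Minimum total cost: 184.

184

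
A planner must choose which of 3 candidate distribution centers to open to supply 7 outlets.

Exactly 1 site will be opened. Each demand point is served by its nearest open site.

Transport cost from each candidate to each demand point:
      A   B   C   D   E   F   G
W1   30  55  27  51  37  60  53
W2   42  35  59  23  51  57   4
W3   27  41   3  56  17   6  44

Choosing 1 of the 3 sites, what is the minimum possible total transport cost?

Open {W3}.
  A→W3 27, B→W3 41, C→W3 3, D→W3 56, E→W3 17, F→W3 6, G→W3 44  ⇒ total 194.
Compare {W2}: total 271.
Compare {W1}: total 313.

194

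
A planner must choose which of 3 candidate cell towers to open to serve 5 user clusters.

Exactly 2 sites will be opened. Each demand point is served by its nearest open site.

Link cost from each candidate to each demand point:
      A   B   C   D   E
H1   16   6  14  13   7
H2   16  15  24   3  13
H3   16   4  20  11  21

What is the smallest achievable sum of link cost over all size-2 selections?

Open {H1, H2}.
  A→H1 16, B→H1 6, C→H1 14, D→H2 3, E→H1 7  ⇒ total 46.
Compare {H1, H3}: total 52.
Compare {H2, H3}: total 56.

46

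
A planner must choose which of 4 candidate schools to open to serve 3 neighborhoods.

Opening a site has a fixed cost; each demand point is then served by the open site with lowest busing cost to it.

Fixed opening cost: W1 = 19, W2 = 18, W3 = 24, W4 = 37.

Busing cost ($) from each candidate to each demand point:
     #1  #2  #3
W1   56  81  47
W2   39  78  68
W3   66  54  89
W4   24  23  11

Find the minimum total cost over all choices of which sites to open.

95

Open {W4}: assign each demand point to its cheapest open site.
  #1→W4 24, #2→W4 23, #3→W4 11
  busing cost 58, fixed 37 → total 95.
Compare {W2, W4}: busing cost 58 + fixed 55 = 113.
Compare {W1, W4}: busing cost 58 + fixed 56 = 114.
Compare {W3, W4}: busing cost 58 + fixed 61 = 119.
All other subsets cost ≥ 113. Minimum total cost: 95.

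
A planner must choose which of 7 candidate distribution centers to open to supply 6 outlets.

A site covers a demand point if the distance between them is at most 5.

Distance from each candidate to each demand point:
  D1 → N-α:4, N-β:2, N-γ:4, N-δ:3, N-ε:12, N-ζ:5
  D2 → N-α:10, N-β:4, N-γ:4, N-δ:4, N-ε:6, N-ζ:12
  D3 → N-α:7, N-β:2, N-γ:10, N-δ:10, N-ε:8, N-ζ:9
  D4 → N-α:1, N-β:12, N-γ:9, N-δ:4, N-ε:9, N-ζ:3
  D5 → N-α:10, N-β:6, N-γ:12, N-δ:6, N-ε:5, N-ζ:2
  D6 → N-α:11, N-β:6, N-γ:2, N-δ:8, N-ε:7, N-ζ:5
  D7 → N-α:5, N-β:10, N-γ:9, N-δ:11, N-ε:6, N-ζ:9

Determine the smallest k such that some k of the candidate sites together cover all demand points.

Coverage sets (demand points within 5 of each site):
  D1: {N-α, N-β, N-γ, N-δ, N-ζ}
  D2: {N-β, N-γ, N-δ}
  D3: {N-β}
  D4: {N-α, N-δ, N-ζ}
  D5: {N-ε, N-ζ}
  D6: {N-γ, N-ζ}
  D7: {N-α}
No single site covers all 6 demand points.
But {D1, D5} covers everything, so the minimum is 2.

2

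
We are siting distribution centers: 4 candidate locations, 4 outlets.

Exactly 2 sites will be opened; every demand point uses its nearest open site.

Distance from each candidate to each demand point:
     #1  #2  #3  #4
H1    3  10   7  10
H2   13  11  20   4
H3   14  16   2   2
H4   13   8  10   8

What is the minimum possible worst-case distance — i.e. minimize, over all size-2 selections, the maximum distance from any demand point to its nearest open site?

8

Open {H1, H4}.
  Farthest demand point is #2 at distance 8 (to H4); all others are ≤ 8.
With {H1, H2} the worst case is 10.
With {H1, H3} the worst case is 10.
No size-2 selection achieves below 8.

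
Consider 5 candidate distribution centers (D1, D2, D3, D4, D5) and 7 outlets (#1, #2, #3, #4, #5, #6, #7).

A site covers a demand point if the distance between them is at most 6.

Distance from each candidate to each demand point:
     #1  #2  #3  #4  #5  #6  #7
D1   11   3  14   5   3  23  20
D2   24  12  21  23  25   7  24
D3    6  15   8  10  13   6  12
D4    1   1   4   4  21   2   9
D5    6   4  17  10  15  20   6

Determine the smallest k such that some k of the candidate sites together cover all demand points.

Coverage sets (demand points within 6 of each site):
  D1: {#2, #4, #5}
  D2: {}
  D3: {#1, #6}
  D4: {#1, #2, #3, #4, #6}
  D5: {#1, #2, #7}
No 2 sites suffice: every size-2 union leaves at least one demand point uncovered.
But {D1, D4, D5} covers everything, so the minimum is 3.

3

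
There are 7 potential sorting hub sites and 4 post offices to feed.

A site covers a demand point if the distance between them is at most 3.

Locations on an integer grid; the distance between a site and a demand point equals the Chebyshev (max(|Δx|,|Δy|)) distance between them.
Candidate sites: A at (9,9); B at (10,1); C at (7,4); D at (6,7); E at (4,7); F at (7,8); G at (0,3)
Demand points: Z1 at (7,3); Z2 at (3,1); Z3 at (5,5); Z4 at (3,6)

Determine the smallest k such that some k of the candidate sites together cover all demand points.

Coverage sets (demand points within 3 of each site):
  A: {}
  B: {Z1}
  C: {Z1, Z3}
  D: {Z3, Z4}
  E: {Z3, Z4}
  F: {Z3}
  G: {Z2, Z4}
No single site covers all 4 demand points.
But {C, G} covers everything, so the minimum is 2.

2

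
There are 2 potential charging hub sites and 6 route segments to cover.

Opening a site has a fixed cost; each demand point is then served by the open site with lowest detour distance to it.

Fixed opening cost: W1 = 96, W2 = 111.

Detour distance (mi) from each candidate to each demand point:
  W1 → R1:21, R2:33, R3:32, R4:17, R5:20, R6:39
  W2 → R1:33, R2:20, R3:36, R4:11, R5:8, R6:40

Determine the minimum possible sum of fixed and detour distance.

Open {W1}: assign each demand point to its cheapest open site.
  R1→W1 21, R2→W1 33, R3→W1 32, R4→W1 17, R5→W1 20, R6→W1 39
  detour distance 162, fixed 96 → total 258.
Compare {W2}: detour distance 148 + fixed 111 = 259.
Compare {W1, W2}: detour distance 131 + fixed 207 = 338.

258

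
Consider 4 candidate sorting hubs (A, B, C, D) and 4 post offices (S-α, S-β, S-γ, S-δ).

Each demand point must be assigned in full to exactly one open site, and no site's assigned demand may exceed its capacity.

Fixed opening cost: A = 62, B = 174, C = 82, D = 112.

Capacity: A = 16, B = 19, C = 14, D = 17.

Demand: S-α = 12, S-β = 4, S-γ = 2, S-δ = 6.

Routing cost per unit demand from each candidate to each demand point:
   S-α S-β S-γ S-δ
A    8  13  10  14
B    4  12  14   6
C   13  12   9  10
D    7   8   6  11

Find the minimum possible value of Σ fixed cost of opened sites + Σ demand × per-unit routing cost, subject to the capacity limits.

Open {A, C}; cheapest assignment that respects the capacities:
  A (cap 16, load 12): S-α — cost 12×8 = 96
  C (cap 14, load 12): S-β, S-γ, S-δ — cost 4×12 + 2×9 + 6×10 = 126
  Shipping 222, fixed 144 → total 366.
  Any other capacity-feasible assignment to {A, C} ships for at least 222.
Compare {A, D}: its best feasible assignment gives total 380.
Compare {C, D}: its best feasible assignment gives total 388.
Every other set of open sites that can feasibly serve all demand totals ≥ 380 even under its best assignment. Minimum: 366.

366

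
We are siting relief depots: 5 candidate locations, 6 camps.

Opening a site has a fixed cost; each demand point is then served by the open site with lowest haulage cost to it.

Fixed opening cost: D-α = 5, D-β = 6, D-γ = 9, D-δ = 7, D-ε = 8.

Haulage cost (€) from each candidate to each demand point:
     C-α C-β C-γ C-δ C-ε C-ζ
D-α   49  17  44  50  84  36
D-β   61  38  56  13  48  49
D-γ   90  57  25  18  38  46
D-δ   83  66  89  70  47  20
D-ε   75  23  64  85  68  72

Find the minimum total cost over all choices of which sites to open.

188

Open {D-α, D-γ, D-δ}: assign each demand point to its cheapest open site.
  C-α→D-α 49, C-β→D-α 17, C-γ→D-γ 25, C-δ→D-γ 18, C-ε→D-γ 38, C-ζ→D-δ 20
  haulage cost 167, fixed 21 → total 188.
Compare {D-α, D-β, D-γ, D-δ}: haulage cost 162 + fixed 27 = 189.
Compare {D-α, D-γ, D-δ, D-ε}: haulage cost 167 + fixed 29 = 196.
Compare {D-α, D-γ}: haulage cost 183 + fixed 14 = 197.
All other subsets cost ≥ 189. Minimum total cost: 188.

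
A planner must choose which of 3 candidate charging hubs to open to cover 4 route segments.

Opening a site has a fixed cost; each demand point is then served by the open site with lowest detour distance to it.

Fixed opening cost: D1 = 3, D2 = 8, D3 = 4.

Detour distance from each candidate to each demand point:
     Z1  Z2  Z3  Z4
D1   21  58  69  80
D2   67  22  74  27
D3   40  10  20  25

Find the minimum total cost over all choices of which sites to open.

83

Open {D1, D3}: assign each demand point to its cheapest open site.
  Z1→D1 21, Z2→D3 10, Z3→D3 20, Z4→D3 25
  detour distance 76, fixed 7 → total 83.
Compare {D1, D2, D3}: detour distance 76 + fixed 15 = 91.
Compare {D3}: detour distance 95 + fixed 4 = 99.
Compare {D2, D3}: detour distance 95 + fixed 12 = 107.
All other subsets cost ≥ 91. Minimum total cost: 83.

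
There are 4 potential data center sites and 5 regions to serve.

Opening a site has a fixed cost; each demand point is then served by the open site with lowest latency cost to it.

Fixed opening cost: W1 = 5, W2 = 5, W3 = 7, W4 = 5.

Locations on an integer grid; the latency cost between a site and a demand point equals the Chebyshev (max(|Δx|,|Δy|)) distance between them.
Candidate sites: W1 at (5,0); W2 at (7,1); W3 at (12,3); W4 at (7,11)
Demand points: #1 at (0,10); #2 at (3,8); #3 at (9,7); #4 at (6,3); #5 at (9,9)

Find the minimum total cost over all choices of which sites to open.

29

Open {W2, W4}: assign each demand point to its cheapest open site.
  #1→W4 7, #2→W4 4, #3→W4 4, #4→W2 2, #5→W4 2
  latency cost 19, fixed 10 → total 29.
Compare {W4}: latency cost 25 + fixed 5 = 30.
Compare {W1, W4}: latency cost 20 + fixed 10 = 30.
Compare {W1, W2, W4}: latency cost 19 + fixed 15 = 34.
All other subsets cost ≥ 30. Minimum total cost: 29.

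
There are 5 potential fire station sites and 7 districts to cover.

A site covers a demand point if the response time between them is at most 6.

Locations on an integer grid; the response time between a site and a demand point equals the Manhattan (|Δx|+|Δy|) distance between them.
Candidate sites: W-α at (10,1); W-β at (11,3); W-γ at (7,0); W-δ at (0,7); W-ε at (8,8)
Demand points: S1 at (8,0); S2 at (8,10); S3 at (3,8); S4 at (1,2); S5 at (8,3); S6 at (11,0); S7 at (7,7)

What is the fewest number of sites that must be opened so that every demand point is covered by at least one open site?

3

Coverage sets (demand points within 6 of each site):
  W-α: {S1, S5, S6}
  W-β: {S1, S5, S6}
  W-γ: {S1, S5, S6}
  W-δ: {S3, S4}
  W-ε: {S2, S3, S5, S7}
No 2 sites suffice: every size-2 union leaves at least one demand point uncovered.
But {W-α, W-δ, W-ε} covers everything, so the minimum is 3.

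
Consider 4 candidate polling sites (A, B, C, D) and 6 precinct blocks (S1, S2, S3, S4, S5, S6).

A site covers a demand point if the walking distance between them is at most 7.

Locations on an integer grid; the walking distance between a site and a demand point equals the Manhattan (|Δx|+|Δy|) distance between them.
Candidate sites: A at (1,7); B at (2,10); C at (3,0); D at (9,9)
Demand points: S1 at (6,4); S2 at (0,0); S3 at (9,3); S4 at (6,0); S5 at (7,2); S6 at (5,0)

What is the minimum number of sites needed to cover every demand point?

Coverage sets (demand points within 7 of each site):
  A: {}
  B: {}
  C: {S1, S2, S4, S5, S6}
  D: {S3}
No single site covers all 6 demand points.
But {C, D} covers everything, so the minimum is 2.

2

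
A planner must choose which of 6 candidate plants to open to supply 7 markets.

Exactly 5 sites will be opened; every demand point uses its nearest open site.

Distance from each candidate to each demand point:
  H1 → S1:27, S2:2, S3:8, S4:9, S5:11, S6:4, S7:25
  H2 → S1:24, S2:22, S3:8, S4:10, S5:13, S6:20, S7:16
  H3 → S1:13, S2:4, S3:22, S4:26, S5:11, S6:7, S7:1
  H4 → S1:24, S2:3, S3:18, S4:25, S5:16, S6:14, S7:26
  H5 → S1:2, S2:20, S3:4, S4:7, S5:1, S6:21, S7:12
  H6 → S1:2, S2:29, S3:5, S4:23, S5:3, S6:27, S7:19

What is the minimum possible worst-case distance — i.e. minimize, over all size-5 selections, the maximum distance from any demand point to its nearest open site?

Open {H1, H2, H3, H4, H5}.
  Farthest demand point is S4 at distance 7 (to H5); all others are ≤ 7.
With {H1, H2, H3, H5, H6} the worst case is 7.
With {H1, H3, H4, H5, H6} the worst case is 7.
No size-5 selection achieves below 7.

7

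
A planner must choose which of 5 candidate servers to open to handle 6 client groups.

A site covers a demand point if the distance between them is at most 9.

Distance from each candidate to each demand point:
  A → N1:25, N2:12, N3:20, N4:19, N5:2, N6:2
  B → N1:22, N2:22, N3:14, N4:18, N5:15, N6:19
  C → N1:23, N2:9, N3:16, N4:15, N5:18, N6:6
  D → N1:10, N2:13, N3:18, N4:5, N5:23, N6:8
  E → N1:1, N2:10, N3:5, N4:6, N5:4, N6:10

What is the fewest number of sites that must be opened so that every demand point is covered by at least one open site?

2

Coverage sets (demand points within 9 of each site):
  A: {N5, N6}
  B: {}
  C: {N2, N6}
  D: {N4, N6}
  E: {N1, N3, N4, N5}
No single site covers all 6 demand points.
But {C, E} covers everything, so the minimum is 2.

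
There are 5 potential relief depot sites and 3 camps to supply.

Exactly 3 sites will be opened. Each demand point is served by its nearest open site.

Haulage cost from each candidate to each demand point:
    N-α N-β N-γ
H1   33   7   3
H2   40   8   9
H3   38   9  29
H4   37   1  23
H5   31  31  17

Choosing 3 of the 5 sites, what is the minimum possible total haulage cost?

35

Open {H1, H4, H5}.
  N-α→H5 31, N-β→H4 1, N-γ→H1 3  ⇒ total 35.
Compare {H1, H2, H4}: total 37.
Compare {H1, H3, H4}: total 37.
No size-3 selection does better; minimum is 35.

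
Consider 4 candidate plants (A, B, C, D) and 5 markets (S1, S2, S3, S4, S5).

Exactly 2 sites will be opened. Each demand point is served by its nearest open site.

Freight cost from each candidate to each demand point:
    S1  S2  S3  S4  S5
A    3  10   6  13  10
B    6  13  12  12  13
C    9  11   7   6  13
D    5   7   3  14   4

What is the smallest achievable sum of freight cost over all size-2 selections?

Open {C, D}.
  S1→D 5, S2→D 7, S3→D 3, S4→C 6, S5→D 4  ⇒ total 25.
Compare {A, D}: total 30.
Compare {B, D}: total 31.
No size-2 selection does better; minimum is 25.

25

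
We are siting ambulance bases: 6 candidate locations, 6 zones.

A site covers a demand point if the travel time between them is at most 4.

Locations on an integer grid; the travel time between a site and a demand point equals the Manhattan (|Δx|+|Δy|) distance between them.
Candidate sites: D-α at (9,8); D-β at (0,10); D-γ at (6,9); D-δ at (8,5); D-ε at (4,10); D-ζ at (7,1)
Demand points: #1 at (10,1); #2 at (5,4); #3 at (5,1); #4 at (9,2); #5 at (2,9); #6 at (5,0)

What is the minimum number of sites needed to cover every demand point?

Coverage sets (demand points within 4 of each site):
  D-α: {}
  D-β: {#5}
  D-γ: {#5}
  D-δ: {#2, #4}
  D-ε: {#5}
  D-ζ: {#1, #3, #4, #6}
No 2 sites suffice: every size-2 union leaves at least one demand point uncovered.
But {D-β, D-δ, D-ζ} covers everything, so the minimum is 3.

3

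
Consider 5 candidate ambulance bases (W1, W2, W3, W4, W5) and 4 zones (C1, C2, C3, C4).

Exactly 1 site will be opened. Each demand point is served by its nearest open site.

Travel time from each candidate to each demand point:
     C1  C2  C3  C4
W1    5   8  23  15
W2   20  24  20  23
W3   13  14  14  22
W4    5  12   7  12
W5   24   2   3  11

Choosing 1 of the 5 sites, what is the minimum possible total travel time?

Open {W4}.
  C1→W4 5, C2→W4 12, C3→W4 7, C4→W4 12  ⇒ total 36.
Compare {W5}: total 40.
Compare {W1}: total 51.
No size-1 selection does better; minimum is 36.

36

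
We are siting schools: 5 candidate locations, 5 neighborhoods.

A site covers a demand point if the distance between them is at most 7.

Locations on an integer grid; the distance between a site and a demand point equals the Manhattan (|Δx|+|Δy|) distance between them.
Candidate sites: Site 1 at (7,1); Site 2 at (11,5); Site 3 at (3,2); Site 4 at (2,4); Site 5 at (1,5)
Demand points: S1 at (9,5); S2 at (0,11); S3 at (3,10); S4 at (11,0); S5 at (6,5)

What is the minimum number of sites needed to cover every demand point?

2

Coverage sets (demand points within 7 of each site):
  Site 1: {S1, S4, S5}
  Site 2: {S1, S4, S5}
  Site 3: {S5}
  Site 4: {S3, S5}
  Site 5: {S2, S3, S5}
No single site covers all 5 demand points.
But {Site 1, Site 5} covers everything, so the minimum is 2.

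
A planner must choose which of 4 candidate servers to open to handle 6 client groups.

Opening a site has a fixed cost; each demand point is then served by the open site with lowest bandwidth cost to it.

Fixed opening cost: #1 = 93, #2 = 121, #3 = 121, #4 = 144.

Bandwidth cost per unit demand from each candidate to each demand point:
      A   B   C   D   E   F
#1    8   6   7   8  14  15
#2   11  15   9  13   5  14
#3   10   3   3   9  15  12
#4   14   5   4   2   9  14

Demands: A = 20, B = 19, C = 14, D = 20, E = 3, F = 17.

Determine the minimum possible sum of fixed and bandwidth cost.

Open {#3, #4}: assign each demand point to its cheapest open site.
  A→#3 20×10=200, B→#3 19×3=57, C→#3 14×3=42, D→#4 20×2=40, E→#4 3×9=27, F→#3 17×12=204
  bandwidth cost 570, fixed 265 → total 835.
Compare {#3}: bandwidth cost 728 + fixed 121 = 849.
Compare {#1, #4}: bandwidth cost 616 + fixed 237 = 853.
Compare {#1, #3}: bandwidth cost 665 + fixed 214 = 879.
All other subsets cost ≥ 849. Minimum total cost: 835.

835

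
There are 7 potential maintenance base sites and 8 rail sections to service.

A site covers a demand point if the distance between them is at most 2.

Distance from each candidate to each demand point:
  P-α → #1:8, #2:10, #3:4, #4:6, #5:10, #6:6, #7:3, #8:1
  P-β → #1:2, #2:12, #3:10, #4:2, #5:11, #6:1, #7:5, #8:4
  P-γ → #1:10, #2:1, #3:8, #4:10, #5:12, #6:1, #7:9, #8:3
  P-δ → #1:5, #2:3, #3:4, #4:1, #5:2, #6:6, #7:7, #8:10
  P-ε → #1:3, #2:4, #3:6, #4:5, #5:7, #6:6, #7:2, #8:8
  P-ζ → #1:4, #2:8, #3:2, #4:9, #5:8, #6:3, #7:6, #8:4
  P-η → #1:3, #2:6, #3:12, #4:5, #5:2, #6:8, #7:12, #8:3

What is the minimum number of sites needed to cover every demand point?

6

Coverage sets (demand points within 2 of each site):
  P-α: {#8}
  P-β: {#1, #4, #6}
  P-γ: {#2, #6}
  P-δ: {#4, #5}
  P-ε: {#7}
  P-ζ: {#3}
  P-η: {#5}
No 5 sites suffice: every size-5 union leaves at least one demand point uncovered.
But {P-α, P-β, P-γ, P-δ, P-ε, P-ζ} covers everything, so the minimum is 6.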